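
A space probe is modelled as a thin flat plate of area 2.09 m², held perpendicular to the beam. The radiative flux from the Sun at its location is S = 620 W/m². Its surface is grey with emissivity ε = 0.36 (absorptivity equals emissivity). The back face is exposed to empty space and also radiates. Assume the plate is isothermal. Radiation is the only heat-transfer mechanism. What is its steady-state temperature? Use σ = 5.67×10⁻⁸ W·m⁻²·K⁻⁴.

At equilibrium, absorbed power = emitted power.
Absorbing cross-section = A = 2.090 m²; emitting surface = 2A = 4.180 m² (ratio 2).
εS·A_cross = εσ·A_surf·T⁴  ⇒  T⁴ = S/(2σ)   (ε cancels).
T⁴ = 620/(2·5.67×10⁻⁸) = 5.467×10⁹ K⁴.
T = (5.467×10⁹)^(1/4).

T ≈ 272 K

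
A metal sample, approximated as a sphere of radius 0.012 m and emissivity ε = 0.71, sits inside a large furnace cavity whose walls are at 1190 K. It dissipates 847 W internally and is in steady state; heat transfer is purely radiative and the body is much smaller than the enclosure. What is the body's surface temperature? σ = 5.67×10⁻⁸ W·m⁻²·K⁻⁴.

T ≈ 1920 K

For a small grey body in a large enclosure, net radiated power = εσA(T⁴ − T_w⁴).
Steady state: P = εσA(T⁴ − T_w⁴) with A = 4πr² = 0.001810 m².
T⁴ = P/(εσA) + T_w⁴ = 847/(0.71·5.67×10⁻⁸·0.001810) + (1190)⁴
    = 1.163×10¹³ + 2.005×10¹² = 1.363×10¹³ K⁴.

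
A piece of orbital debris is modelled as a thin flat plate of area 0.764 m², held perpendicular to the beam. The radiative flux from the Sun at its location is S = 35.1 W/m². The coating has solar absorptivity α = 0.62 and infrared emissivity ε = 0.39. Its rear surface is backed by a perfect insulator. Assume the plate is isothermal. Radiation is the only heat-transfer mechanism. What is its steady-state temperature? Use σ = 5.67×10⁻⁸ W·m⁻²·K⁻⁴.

T ≈ 177 K

At equilibrium, absorbed power = emitted power.
Absorbing cross-section = A = 0.7640 m²; emitting surface = A = 0.7640 m² (ratio 1).
αS·A_cross = εσ·A_surf·T⁴  ⇒  T⁴ = αS/(ε·1σ).
T⁴ = 0.620·35.1/(0.39·1·5.67×10⁻⁸) = 9.841×10⁸ K⁴.
T = (9.841×10⁸)^(1/4).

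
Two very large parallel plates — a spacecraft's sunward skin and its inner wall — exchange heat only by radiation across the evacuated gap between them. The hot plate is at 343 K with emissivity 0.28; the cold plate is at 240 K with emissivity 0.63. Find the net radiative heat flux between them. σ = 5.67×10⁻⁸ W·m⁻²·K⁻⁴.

q ≈ 143 W/m²

For two infinite grey parallel plates, q = σ(T₁⁴ − T₂⁴)/(1/ε₁ + 1/ε₂ − 1).
T₁⁴ − T₂⁴ = 1.384×10¹⁰ − 3.318×10⁹ = 1.052×10¹⁰ K⁴.
1/ε₁ + 1/ε₂ − 1 = 3.571 + 1.587 − 1 = 4.159.
q = 5.67×10⁻⁸ × 1.052×10¹⁰ / 4.159.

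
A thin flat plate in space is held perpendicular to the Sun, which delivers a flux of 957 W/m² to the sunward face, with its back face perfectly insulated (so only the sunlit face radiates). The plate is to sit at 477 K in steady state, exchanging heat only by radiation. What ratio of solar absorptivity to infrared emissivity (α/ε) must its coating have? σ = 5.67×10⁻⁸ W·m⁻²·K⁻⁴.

α/ε ≈ 3.07

Balance: αS·A = εσ·1A·T⁴ ⇒ α/ε = σT⁴/S.
α/ε = 5.67×10⁻⁸·(477)⁴/957 = 5.67×10⁻⁸·5.177×10¹⁰/957.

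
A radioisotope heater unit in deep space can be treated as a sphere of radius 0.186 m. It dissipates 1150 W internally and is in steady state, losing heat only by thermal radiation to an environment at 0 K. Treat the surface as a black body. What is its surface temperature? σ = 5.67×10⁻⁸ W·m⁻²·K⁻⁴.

Steady state: internal power = radiated power, P = εσA T⁴.
Radiating area A = 4πr² = 0.4347 m².
T⁴ = P/(εσA) = 1150/(1.0·5.67×10⁻⁸·0.4347) = 4.665×10¹⁰ K⁴.
T = (4.665×10¹⁰)^(1/4).

T ≈ 465 K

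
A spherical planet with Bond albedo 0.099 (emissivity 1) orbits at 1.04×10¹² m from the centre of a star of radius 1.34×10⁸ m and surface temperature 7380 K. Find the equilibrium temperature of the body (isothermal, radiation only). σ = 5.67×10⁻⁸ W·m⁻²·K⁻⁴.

T ≈ 57.7 K

The star's surface emits σT_*⁴; at distance d the flux is S = σT_*⁴(R_*/d)².
S = 5.67×10⁻⁸·(7380)⁴·(1.34×10⁸/1.04×10¹²)² = 2.792 W/m².
For an isothermal sphere T⁴ = (1−a)S/(4σ) = 1.109×10⁷ K⁴.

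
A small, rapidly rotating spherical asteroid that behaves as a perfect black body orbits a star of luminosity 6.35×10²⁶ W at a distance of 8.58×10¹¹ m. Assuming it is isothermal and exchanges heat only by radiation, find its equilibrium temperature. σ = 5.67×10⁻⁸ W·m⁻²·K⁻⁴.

First find the stellar flux at distance d: S = L/(4πd²) = 6.35×10²⁶/(4π·(8.58×10¹¹)²) = 68.64 W/m².
For an isothermal sphere, absorbed (1−a)S·πr² = emitted σ·4πr²·T⁴, so T⁴ = (1−a)S/(4σ).
T⁴ = 1.00·68.64/(4·5.67×10⁻⁸) = 3.027×10⁸ K⁴.

T ≈ 132 K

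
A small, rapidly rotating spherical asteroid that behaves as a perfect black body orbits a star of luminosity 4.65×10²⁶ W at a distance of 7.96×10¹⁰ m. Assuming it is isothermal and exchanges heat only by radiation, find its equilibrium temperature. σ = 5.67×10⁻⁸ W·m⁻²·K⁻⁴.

First find the stellar flux at distance d: S = L/(4πd²) = 4.65×10²⁶/(4π·(7.96×10¹⁰)²) = 5840 W/m².
For an isothermal sphere, absorbed (1−a)S·πr² = emitted σ·4πr²·T⁴, so T⁴ = (1−a)S/(4σ).
T⁴ = 1.00·5840/(4·5.67×10⁻⁸) = 2.575×10¹⁰ K⁴.

T ≈ 401 K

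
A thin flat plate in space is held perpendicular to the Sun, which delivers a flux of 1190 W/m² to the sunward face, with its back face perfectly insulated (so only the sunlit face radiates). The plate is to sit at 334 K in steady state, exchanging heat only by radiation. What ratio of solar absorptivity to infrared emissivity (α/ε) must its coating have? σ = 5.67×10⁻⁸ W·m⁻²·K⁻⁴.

Balance: αS·A = εσ·1A·T⁴ ⇒ α/ε = σT⁴/S.
α/ε = 5.67×10⁻⁸·(334)⁴/1190 = 5.67×10⁻⁸·1.244×10¹⁰/1190.

α/ε ≈ 0.593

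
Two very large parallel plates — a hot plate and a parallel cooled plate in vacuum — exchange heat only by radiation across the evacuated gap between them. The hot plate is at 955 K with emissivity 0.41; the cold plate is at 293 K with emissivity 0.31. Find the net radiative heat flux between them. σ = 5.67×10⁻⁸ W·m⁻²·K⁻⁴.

For two infinite grey parallel plates, q = σ(T₁⁴ − T₂⁴)/(1/ε₁ + 1/ε₂ − 1).
T₁⁴ − T₂⁴ = 8.318×10¹¹ − 7.370×10⁹ = 8.244×10¹¹ K⁴.
1/ε₁ + 1/ε₂ − 1 = 2.439 + 3.226 − 1 = 4.665.
q = 5.67×10⁻⁸ × 8.244×10¹¹ / 4.665.

q ≈ 10000 W/m²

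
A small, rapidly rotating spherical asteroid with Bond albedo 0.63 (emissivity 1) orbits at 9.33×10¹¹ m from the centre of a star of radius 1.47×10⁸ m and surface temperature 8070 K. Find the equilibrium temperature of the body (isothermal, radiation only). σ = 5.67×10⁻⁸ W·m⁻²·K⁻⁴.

The star's surface emits σT_*⁴; at distance d the flux is S = σT_*⁴(R_*/d)².
S = 5.67×10⁻⁸·(8070)⁴·(1.47×10⁸/9.33×10¹¹)² = 5.970 W/m².
For an isothermal sphere T⁴ = (1−a)S/(4σ) = 9.739×10⁶ K⁴.

T ≈ 55.9 K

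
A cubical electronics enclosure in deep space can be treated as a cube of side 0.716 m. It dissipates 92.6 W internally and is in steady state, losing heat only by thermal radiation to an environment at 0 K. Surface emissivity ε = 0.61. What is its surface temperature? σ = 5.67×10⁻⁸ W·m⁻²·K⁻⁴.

Steady state: internal power = radiated power, P = εσA T⁴.
Radiating area A = 6L² = 3.076 m².
T⁴ = P/(εσA) = 92.6/(0.61·5.67×10⁻⁸·3.076) = 8.704×10⁸ K⁴.
T = (8.704×10⁸)^(1/4).

T ≈ 172 K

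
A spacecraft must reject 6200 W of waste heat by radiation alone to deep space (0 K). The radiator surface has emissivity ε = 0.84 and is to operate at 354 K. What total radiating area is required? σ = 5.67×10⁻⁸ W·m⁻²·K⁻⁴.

P = εσA T⁴ ⇒ A = P/(εσT⁴).
T⁴ = 1.570×10¹⁰ K⁴.
A = 6200/(0.84 × 5.67×10⁻⁸ × 1.570×10¹⁰).

A ≈ 8.29 m²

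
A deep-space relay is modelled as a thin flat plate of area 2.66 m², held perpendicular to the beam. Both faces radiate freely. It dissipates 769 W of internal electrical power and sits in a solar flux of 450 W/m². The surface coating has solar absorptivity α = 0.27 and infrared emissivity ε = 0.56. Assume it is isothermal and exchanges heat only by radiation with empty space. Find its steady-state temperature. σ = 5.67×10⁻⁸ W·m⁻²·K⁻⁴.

T ≈ 284 K

At steady state, absorbed solar power + internal power = radiated power.
Absorbed: α·S·A_cross = 0.27·450·2.660 = 323.2 W (cross-section A).
Total input = 323.2 + 769 = 1092 W.
Radiated: εσ·A_surf·T⁴ with A_surf = 2A = 5.320 m².
T⁴ = 1092/(0.56·5.67×10⁻⁸·5.320) = 6.466×10⁹ K⁴.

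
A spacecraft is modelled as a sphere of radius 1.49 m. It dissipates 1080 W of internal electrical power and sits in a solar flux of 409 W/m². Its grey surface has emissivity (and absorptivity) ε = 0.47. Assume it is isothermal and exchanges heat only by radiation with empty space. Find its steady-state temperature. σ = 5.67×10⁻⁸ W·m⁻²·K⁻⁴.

At steady state, absorbed solar power + internal power = radiated power.
Absorbed: α·S·A_cross = 0.47·409·6.975 = 1341 W (cross-section πr²).
Total input = 1341 + 1080 = 2421 W.
Radiated: εσ·A_surf·T⁴ with A_surf = 4πr² = 27.90 m².
T⁴ = 2421/(0.47·5.67×10⁻⁸·27.90) = 3.256×10⁹ K⁴.

T ≈ 239 K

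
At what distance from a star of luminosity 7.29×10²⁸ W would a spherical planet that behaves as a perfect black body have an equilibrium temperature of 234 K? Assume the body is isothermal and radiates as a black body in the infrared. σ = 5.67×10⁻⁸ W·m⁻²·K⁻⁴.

d ≈ 2.92×10¹² m

For an isothermal black-emitting sphere, (1−a)S·πr² = σ·4πr²·T⁴ ⇒ S = 4σT⁴/(1−a).
S = 4·5.67×10⁻⁸·(234)⁴/1.00 = 680.0 W/m².
Flux falls as S = L/(4πd²), so d = √(L/(4πS)) = √(7.29×10²⁸/(4π·680.0)).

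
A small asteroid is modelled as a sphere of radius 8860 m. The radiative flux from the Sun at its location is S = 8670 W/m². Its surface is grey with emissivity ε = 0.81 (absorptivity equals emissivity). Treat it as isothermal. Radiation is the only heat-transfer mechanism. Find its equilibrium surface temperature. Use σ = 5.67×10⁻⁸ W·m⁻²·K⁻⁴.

At equilibrium, absorbed power = emitted power.
Absorbing cross-section = πr² = 2.466×10⁸ m²; emitting surface = 4πr² = 9.865×10⁸ m² (ratio 4).
εS·A_cross = εσ·A_surf·T⁴  ⇒  T⁴ = S/(4σ)   (ε cancels).
T⁴ = 8670/(4·5.67×10⁻⁸) = 3.823×10¹⁰ K⁴.
T = (3.823×10¹⁰)^(1/4).

T ≈ 442 K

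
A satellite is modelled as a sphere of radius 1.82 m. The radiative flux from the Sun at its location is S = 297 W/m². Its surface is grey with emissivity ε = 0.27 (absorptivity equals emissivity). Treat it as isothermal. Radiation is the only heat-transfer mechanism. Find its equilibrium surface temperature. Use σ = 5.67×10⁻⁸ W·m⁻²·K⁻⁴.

T ≈ 190 K

At equilibrium, absorbed power = emitted power.
Absorbing cross-section = πr² = 10.41 m²; emitting surface = 4πr² = 41.62 m² (ratio 4).
εS·A_cross = εσ·A_surf·T⁴  ⇒  T⁴ = S/(4σ)   (ε cancels).
T⁴ = 297/(4·5.67×10⁻⁸) = 1.310×10⁹ K⁴.
T = (1.310×10⁹)^(1/4).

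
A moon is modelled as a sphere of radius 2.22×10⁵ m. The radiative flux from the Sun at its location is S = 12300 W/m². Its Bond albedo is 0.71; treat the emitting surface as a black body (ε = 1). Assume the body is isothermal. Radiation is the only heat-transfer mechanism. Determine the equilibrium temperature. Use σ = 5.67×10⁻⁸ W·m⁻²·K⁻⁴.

At equilibrium, absorbed power = emitted power.
Absorbing cross-section = πr² = 1.548×10¹¹ m²; emitting surface = 4πr² = 6.193×10¹¹ m² (ratio 4).
(1−a)S·A_cross = εσ·A_surf·T⁴  ⇒  T⁴ = (1−a)S/(4σ).
T⁴ = 0.290·12300/(4·5.67×10⁻⁸) = 1.573×10¹⁰ K⁴.
T = (1.573×10¹⁰)^(1/4).

T ≈ 354 K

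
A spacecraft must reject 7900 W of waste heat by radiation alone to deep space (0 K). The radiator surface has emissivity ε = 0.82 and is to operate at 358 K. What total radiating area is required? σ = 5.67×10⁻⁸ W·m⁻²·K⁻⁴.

P = εσA T⁴ ⇒ A = P/(εσT⁴).
T⁴ = 1.643×10¹⁰ K⁴.
A = 7900/(0.82 × 5.67×10⁻⁸ × 1.643×10¹⁰).

A ≈ 10.3 m²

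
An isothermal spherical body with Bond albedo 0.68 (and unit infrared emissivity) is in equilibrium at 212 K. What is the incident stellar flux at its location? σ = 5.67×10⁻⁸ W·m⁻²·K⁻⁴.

S ≈ 1430 W/m²

(1−a)S·πr² = σ·4πr²·T⁴ ⇒ S = 4σT⁴/(1−a).
S = 4·5.67×10⁻⁸·2.020×10⁹/0.320.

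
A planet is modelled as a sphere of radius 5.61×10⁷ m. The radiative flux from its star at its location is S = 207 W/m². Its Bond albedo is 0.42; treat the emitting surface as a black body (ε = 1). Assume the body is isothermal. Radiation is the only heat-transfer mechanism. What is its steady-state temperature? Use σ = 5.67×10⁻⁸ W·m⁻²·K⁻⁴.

At equilibrium, absorbed power = emitted power.
Absorbing cross-section = πr² = 9.887×10¹⁵ m²; emitting surface = 4πr² = 3.955×10¹⁶ m² (ratio 4).
(1−a)S·A_cross = εσ·A_surf·T⁴  ⇒  T⁴ = (1−a)S/(4σ).
T⁴ = 0.580·207/(4·5.67×10⁻⁸) = 5.294×10⁸ K⁴.
T = (5.294×10⁸)^(1/4).

T ≈ 152 K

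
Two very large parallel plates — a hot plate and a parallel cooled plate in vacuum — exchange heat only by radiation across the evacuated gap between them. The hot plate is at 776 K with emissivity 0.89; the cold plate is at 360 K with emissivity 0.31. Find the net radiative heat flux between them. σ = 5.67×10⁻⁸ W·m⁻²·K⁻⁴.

q ≈ 5850 W/m²

For two infinite grey parallel plates, q = σ(T₁⁴ − T₂⁴)/(1/ε₁ + 1/ε₂ − 1).
T₁⁴ − T₂⁴ = 3.626×10¹¹ − 1.680×10¹⁰ = 3.458×10¹¹ K⁴.
1/ε₁ + 1/ε₂ − 1 = 1.124 + 3.226 − 1 = 3.349.
q = 5.67×10⁻⁸ × 3.458×10¹¹ / 3.349.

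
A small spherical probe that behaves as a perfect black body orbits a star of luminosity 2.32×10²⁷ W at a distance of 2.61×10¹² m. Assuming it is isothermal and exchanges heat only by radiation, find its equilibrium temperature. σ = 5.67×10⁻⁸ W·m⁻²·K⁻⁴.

First find the stellar flux at distance d: S = L/(4πd²) = 2.32×10²⁷/(4π·(2.61×10¹²)²) = 27.10 W/m².
For an isothermal sphere, absorbed (1−a)S·πr² = emitted σ·4πr²·T⁴, so T⁴ = (1−a)S/(4σ).
T⁴ = 1.00·27.10/(4·5.67×10⁻⁸) = 1.195×10⁸ K⁴.

T ≈ 105 K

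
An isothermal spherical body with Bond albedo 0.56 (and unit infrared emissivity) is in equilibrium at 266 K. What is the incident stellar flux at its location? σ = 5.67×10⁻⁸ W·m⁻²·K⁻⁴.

(1−a)S·πr² = σ·4πr²·T⁴ ⇒ S = 4σT⁴/(1−a).
S = 4·5.67×10⁻⁸·5.006×10⁹/0.440.

S ≈ 2580 W/m²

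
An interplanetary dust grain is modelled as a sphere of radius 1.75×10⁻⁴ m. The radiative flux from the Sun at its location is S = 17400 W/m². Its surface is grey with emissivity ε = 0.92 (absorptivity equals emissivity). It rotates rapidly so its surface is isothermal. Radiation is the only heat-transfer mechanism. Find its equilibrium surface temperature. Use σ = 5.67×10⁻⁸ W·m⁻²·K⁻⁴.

At equilibrium, absorbed power = emitted power.
Absorbing cross-section = πr² = 9.621×10⁻⁸ m²; emitting surface = 4πr² = 3.848×10⁻⁷ m² (ratio 4).
εS·A_cross = εσ·A_surf·T⁴  ⇒  T⁴ = S/(4σ)   (ε cancels).
T⁴ = 17400/(4·5.67×10⁻⁸) = 7.672×10¹⁰ K⁴.
T = (7.672×10¹⁰)^(1/4).

T ≈ 526 K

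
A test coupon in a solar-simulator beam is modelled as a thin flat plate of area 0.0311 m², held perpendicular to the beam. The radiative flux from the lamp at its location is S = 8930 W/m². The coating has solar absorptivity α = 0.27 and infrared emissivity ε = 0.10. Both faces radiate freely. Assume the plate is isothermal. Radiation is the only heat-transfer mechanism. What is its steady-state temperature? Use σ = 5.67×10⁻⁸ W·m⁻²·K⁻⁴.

At equilibrium, absorbed power = emitted power.
Absorbing cross-section = A = 0.03110 m²; emitting surface = 2A = 0.06220 m² (ratio 2).
αS·A_cross = εσ·A_surf·T⁴  ⇒  T⁴ = αS/(ε·2σ).
T⁴ = 0.270·8930/(0.10·2·5.67×10⁻⁸) = 2.126×10¹¹ K⁴.
T = (2.126×10¹¹)^(1/4).

T ≈ 679 K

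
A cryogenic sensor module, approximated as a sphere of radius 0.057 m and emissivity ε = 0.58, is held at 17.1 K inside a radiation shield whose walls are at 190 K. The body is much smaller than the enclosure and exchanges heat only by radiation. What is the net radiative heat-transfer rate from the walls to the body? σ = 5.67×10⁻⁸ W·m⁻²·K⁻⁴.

For a small grey body in a large enclosure: P_net = εσA(T_body⁴ − T_wall⁴).
A = 4πr² = 0.04083 m²; T_body⁴ − T_wall⁴ = 85500 − 1.303×10⁹ = -1.303×10⁹ K⁴.
|P_net| = 0.58·5.67×10⁻⁸·0.04083·1.303×10⁹.

P_net ≈ 1.75 W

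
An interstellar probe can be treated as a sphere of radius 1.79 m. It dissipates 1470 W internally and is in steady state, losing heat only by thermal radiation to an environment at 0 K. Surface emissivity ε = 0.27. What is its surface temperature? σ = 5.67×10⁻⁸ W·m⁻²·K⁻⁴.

T ≈ 221 K

Steady state: internal power = radiated power, P = εσA T⁴.
Radiating area A = 4πr² = 40.26 m².
T⁴ = P/(εσA) = 1470/(0.27·5.67×10⁻⁸·40.26) = 2.385×10⁹ K⁴.
T = (2.385×10⁹)^(1/4).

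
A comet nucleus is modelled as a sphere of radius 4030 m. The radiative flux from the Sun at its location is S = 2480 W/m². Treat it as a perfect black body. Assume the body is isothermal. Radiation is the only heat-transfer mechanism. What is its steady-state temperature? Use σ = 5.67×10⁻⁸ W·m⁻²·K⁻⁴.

T ≈ 323 K

At equilibrium, absorbed power = emitted power.
Absorbing cross-section = πr² = 5.102×10⁷ m²; emitting surface = 4πr² = 2.041×10⁸ m² (ratio 4).
S·A_cross = εσ·A_surf·T⁴  ⇒  T⁴ = S/(4σ).
T⁴ = 1.00·2480/(4·5.67×10⁻⁸) = 1.093×10¹⁰ K⁴.
T = (1.093×10¹⁰)^(1/4).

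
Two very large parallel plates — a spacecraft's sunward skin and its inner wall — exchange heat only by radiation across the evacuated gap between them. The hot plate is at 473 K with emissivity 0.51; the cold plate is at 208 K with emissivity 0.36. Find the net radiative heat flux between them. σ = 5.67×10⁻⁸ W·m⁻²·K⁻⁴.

For two infinite grey parallel plates, q = σ(T₁⁴ − T₂⁴)/(1/ε₁ + 1/ε₂ − 1).
T₁⁴ − T₂⁴ = 5.005×10¹⁰ − 1.872×10⁹ = 4.818×10¹⁰ K⁴.
1/ε₁ + 1/ε₂ − 1 = 1.961 + 2.778 − 1 = 3.739.
q = 5.67×10⁻⁸ × 4.818×10¹⁰ / 3.739.

q ≈ 731 W/m²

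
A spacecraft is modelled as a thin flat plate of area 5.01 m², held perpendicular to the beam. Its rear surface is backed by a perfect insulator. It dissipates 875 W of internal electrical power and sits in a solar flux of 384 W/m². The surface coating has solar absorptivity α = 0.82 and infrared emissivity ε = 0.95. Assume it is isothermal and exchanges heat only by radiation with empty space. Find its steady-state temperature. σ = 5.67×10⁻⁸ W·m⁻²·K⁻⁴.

T ≈ 309 K

At steady state, absorbed solar power + internal power = radiated power.
Absorbed: α·S·A_cross = 0.82·384·5.010 = 1578 W (cross-section A).
Total input = 1578 + 875 = 2453 W.
Radiated: εσ·A_surf·T⁴ with A_surf = A = 5.010 m².
T⁴ = 2453/(0.95·5.67×10⁻⁸·5.010) = 9.088×10⁹ K⁴.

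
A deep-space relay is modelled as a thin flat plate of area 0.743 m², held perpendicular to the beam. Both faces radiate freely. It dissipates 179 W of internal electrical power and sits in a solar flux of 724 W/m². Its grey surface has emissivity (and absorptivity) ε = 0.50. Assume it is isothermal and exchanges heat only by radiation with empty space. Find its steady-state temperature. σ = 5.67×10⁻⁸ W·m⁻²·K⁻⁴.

At steady state, absorbed solar power + internal power = radiated power.
Absorbed: α·S·A_cross = 0.50·724·0.7430 = 269.0 W (cross-section A).
Total input = 269.0 + 179 = 448.0 W.
Radiated: εσ·A_surf·T⁴ with A_surf = 2A = 1.486 m².
T⁴ = 448.0/(0.50·5.67×10⁻⁸·1.486) = 1.063×10¹⁰ K⁴.

T ≈ 321 K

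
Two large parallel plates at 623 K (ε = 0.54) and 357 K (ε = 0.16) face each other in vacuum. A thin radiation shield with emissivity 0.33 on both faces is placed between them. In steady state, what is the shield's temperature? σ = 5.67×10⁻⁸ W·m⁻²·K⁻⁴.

T_s ≈ 573 K

In steady state the net flux on the hot side equals that on the cold side.
σ(T₁⁴−T_s⁴)/D₁ = σ(T_s⁴−T₂⁴)/D₂, with D₁ = 1/ε₁+1/ε_s−1 = 3.882, D₂ = 1/ε_s+1/ε₂−1 = 8.280.
Solve for T_s⁴: T_s⁴ = (D₂·T₁⁴ + D₁·T₂⁴)/(D₁+D₂) = 1.077×10¹¹ K⁴.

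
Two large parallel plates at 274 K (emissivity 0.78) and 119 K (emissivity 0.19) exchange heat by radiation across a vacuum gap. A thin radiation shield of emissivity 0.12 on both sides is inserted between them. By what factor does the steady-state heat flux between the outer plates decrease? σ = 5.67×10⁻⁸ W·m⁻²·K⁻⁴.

factor ≈ 3.83

Without shield: q₀ = σΔ(T⁴)/(1/ε₁+1/ε₂−1) with denominator 5.545.
With shield the two gaps are in series; the resistances add: (1/ε₁+1/ε_s−1)+(1/ε_s+1/ε₂−1) = 8.615+12.60 = 21.21.
Heat-flux ratio q₀/q = 21.21/5.545.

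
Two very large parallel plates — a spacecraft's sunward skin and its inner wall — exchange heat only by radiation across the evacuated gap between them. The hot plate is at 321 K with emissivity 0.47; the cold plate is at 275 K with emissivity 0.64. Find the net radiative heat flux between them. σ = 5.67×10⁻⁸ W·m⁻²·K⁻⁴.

q ≈ 103 W/m²

For two infinite grey parallel plates, q = σ(T₁⁴ − T₂⁴)/(1/ε₁ + 1/ε₂ − 1).
T₁⁴ − T₂⁴ = 1.062×10¹⁰ − 5.719×10⁹ = 4.898×10⁹ K⁴.
1/ε₁ + 1/ε₂ − 1 = 2.128 + 1.562 − 1 = 2.690.
q = 5.67×10⁻⁸ × 4.898×10⁹ / 2.690.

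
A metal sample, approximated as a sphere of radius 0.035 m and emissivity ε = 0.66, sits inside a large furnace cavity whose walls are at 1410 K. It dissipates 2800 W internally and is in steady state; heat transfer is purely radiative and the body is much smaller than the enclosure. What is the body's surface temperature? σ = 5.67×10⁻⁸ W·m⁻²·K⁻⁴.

T ≈ 1720 K

For a small grey body in a large enclosure, net radiated power = εσA(T⁴ − T_w⁴).
Steady state: P = εσA(T⁴ − T_w⁴) with A = 4πr² = 0.01539 m².
T⁴ = P/(εσA) + T_w⁴ = 2800/(0.66·5.67×10⁻⁸·0.01539) + (1410)⁴
    = 4.861×10¹² + 3.953×10¹² = 8.813×10¹² K⁴.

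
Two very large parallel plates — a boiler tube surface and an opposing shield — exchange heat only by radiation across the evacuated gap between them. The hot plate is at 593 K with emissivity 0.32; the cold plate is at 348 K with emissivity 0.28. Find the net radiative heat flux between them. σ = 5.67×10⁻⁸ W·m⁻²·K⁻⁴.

For two infinite grey parallel plates, q = σ(T₁⁴ − T₂⁴)/(1/ε₁ + 1/ε₂ − 1).
T₁⁴ − T₂⁴ = 1.237×10¹¹ − 1.467×10¹⁰ = 1.090×10¹¹ K⁴.
1/ε₁ + 1/ε₂ − 1 = 3.125 + 3.571 − 1 = 5.696.
q = 5.67×10⁻⁸ × 1.090×10¹¹ / 5.696.

q ≈ 1080 W/m²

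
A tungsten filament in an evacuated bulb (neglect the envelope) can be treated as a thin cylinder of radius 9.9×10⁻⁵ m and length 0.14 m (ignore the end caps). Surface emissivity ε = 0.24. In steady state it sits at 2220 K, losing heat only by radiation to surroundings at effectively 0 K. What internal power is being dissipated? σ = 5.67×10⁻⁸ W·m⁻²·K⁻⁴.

Steady state: P = εσA T⁴.
A = 2πrL = 8.708×10⁻⁵ m²; T⁴ = (2220)⁴ = 2.429×10¹³ K⁴.
P = 0.24 × 5.67×10⁻⁸ × 8.708×10⁻⁵ × 2.429×10¹³.

P ≈ 28.8 W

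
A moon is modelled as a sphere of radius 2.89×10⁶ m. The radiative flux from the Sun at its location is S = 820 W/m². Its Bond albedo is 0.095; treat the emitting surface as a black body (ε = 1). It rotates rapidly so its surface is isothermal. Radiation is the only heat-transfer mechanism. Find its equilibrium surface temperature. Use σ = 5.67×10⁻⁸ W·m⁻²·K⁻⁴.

T ≈ 239 K

At equilibrium, absorbed power = emitted power.
Absorbing cross-section = πr² = 2.624×10¹³ m²; emitting surface = 4πr² = 1.050×10¹⁴ m² (ratio 4).
(1−a)S·A_cross = εσ·A_surf·T⁴  ⇒  T⁴ = (1−a)S/(4σ).
T⁴ = 0.905·820/(4·5.67×10⁻⁸) = 3.272×10⁹ K⁴.
T = (3.272×10⁹)^(1/4).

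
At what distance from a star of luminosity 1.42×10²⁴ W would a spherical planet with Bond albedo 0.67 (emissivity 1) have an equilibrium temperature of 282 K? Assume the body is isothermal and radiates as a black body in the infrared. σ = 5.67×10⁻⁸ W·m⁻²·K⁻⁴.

For an isothermal black-emitting sphere, (1−a)S·πr² = σ·4πr²·T⁴ ⇒ S = 4σT⁴/(1−a).
S = 4·5.67×10⁻⁸·(282)⁴/0.330 = 4346 W/m².
Flux falls as S = L/(4πd²), so d = √(L/(4πS)) = √(1.42×10²⁴/(4π·4346)).

d ≈ 5.10×10⁹ m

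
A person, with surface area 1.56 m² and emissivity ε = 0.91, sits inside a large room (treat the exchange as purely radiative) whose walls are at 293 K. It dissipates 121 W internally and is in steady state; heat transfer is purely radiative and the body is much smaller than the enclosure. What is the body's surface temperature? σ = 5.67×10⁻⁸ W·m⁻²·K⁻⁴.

T ≈ 307 K

For a small grey body in a large enclosure, net radiated power = εσA(T⁴ − T_w⁴).
Steady state: P = εσA(T⁴ − T_w⁴) with A = 1.56 m².
T⁴ = P/(εσA) + T_w⁴ = 121/(0.91·5.67×10⁻⁸·1.560) + (293)⁴
    = 1.503×10⁹ + 7.370×10⁹ = 8.873×10⁹ K⁴.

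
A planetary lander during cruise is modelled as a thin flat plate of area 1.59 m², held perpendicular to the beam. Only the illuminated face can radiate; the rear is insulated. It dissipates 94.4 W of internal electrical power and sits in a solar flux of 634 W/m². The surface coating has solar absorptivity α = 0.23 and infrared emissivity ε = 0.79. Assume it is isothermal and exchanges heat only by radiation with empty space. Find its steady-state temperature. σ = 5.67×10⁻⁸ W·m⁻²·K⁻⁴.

T ≈ 260 K

At steady state, absorbed solar power + internal power = radiated power.
Absorbed: α·S·A_cross = 0.23·634·1.590 = 231.9 W (cross-section A).
Total input = 231.9 + 94.4 = 326.3 W.
Radiated: εσ·A_surf·T⁴ with A_surf = A = 1.590 m².
T⁴ = 326.3/(0.79·5.67×10⁻⁸·1.590) = 4.581×10⁹ K⁴.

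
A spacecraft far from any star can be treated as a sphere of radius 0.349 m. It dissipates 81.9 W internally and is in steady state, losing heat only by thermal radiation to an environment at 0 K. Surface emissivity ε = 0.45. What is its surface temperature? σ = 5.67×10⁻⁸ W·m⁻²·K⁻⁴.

Steady state: internal power = radiated power, P = εσA T⁴.
Radiating area A = 4πr² = 1.531 m².
T⁴ = P/(εσA) = 81.9/(0.45·5.67×10⁻⁸·1.531) = 2.097×10⁹ K⁴.
T = (2.097×10⁹)^(1/4).

T ≈ 214 K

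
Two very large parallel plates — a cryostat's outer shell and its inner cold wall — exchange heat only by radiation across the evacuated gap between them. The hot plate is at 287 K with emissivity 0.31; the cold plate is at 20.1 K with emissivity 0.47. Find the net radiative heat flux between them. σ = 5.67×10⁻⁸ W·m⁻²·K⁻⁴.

q ≈ 88.4 W/m²

For two infinite grey parallel plates, q = σ(T₁⁴ − T₂⁴)/(1/ε₁ + 1/ε₂ − 1).
T₁⁴ − T₂⁴ = 6.785×10⁹ − 1.632×10⁵ = 6.784×10⁹ K⁴.
1/ε₁ + 1/ε₂ − 1 = 3.226 + 2.128 − 1 = 4.353.
q = 5.67×10⁻⁸ × 6.784×10⁹ / 4.353.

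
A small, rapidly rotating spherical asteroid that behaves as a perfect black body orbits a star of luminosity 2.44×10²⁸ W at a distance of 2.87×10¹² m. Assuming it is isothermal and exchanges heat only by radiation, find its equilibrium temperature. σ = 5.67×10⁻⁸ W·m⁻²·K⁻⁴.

T ≈ 180 K

First find the stellar flux at distance d: S = L/(4πd²) = 2.44×10²⁸/(4π·(2.87×10¹²)²) = 235.7 W/m².
For an isothermal sphere, absorbed (1−a)S·πr² = emitted σ·4πr²·T⁴, so T⁴ = (1−a)S/(4σ).
T⁴ = 1.00·235.7/(4·5.67×10⁻⁸) = 1.039×10⁹ K⁴.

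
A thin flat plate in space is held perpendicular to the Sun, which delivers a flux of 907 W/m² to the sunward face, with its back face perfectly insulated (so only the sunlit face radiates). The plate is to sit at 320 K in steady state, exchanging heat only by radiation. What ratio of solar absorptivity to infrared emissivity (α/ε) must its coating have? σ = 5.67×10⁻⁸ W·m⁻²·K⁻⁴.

Balance: αS·A = εσ·1A·T⁴ ⇒ α/ε = σT⁴/S.
α/ε = 5.67×10⁻⁸·(320)⁴/907 = 5.67×10⁻⁸·1.049×10¹⁰/907.

α/ε ≈ 0.656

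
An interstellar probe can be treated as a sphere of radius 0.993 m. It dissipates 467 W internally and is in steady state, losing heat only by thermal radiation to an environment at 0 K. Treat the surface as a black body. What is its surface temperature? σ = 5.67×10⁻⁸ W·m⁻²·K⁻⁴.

T ≈ 161 K

Steady state: internal power = radiated power, P = εσA T⁴.
Radiating area A = 4πr² = 12.39 m².
T⁴ = P/(εσA) = 467/(1.0·5.67×10⁻⁸·12.39) = 6.647×10⁸ K⁴.
T = (6.647×10⁸)^(1/4).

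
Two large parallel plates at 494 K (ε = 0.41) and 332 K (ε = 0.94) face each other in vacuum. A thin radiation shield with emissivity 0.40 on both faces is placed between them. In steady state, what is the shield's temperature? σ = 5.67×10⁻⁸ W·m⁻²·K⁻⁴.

T_s ≈ 419 K

In steady state the net flux on the hot side equals that on the cold side.
σ(T₁⁴−T_s⁴)/D₁ = σ(T_s⁴−T₂⁴)/D₂, with D₁ = 1/ε₁+1/ε_s−1 = 3.939, D₂ = 1/ε_s+1/ε₂−1 = 2.564.
Solve for T_s⁴: T_s⁴ = (D₂·T₁⁴ + D₁·T₂⁴)/(D₁+D₂) = 3.084×10¹⁰ K⁴.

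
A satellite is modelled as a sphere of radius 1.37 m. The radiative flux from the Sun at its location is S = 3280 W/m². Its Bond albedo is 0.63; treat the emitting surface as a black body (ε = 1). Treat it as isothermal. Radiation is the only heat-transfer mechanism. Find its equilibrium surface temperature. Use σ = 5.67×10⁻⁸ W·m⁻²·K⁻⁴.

T ≈ 270 K

At equilibrium, absorbed power = emitted power.
Absorbing cross-section = πr² = 5.896 m²; emitting surface = 4πr² = 23.59 m² (ratio 4).
(1−a)S·A_cross = εσ·A_surf·T⁴  ⇒  T⁴ = (1−a)S/(4σ).
T⁴ = 0.370·3280/(4·5.67×10⁻⁸) = 5.351×10⁹ K⁴.
T = (5.351×10⁹)^(1/4).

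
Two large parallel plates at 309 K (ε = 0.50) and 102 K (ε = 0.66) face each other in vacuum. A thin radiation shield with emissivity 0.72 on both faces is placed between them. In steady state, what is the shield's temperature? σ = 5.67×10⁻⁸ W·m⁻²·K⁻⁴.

T_s ≈ 253 K

In steady state the net flux on the hot side equals that on the cold side.
σ(T₁⁴−T_s⁴)/D₁ = σ(T_s⁴−T₂⁴)/D₂, with D₁ = 1/ε₁+1/ε_s−1 = 2.389, D₂ = 1/ε_s+1/ε₂−1 = 1.904.
Solve for T_s⁴: T_s⁴ = (D₂·T₁⁴ + D₁·T₂⁴)/(D₁+D₂) = 4.104×10⁹ K⁴.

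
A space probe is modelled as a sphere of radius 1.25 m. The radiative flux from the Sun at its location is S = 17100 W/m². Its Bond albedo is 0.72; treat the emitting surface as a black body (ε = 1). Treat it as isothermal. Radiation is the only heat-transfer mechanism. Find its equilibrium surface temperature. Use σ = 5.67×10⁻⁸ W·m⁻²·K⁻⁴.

At equilibrium, absorbed power = emitted power.
Absorbing cross-section = πr² = 4.909 m²; emitting surface = 4πr² = 19.63 m² (ratio 4).
(1−a)S·A_cross = εσ·A_surf·T⁴  ⇒  T⁴ = (1−a)S/(4σ).
T⁴ = 0.280·17100/(4·5.67×10⁻⁸) = 2.111×10¹⁰ K⁴.
T = (2.111×10¹⁰)^(1/4).

T ≈ 381 K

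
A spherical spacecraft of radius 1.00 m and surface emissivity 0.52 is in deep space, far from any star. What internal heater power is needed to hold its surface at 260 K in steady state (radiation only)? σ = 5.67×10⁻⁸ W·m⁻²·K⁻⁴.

P = εσ·4πr²·T⁴.
4πr² = 12.57 m²; T⁴ = 4.570×10⁹ K⁴.
P = 0.52·5.67×10⁻⁸·12.57·4.570×10⁹.

P ≈ 1690 W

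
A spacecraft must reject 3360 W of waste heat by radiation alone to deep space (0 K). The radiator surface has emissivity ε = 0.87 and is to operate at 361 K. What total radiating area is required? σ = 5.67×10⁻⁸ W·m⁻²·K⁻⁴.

P = εσA T⁴ ⇒ A = P/(εσT⁴).
T⁴ = 1.698×10¹⁰ K⁴.
A = 3360/(0.87 × 5.67×10⁻⁸ × 1.698×10¹⁰).

A ≈ 4.01 m²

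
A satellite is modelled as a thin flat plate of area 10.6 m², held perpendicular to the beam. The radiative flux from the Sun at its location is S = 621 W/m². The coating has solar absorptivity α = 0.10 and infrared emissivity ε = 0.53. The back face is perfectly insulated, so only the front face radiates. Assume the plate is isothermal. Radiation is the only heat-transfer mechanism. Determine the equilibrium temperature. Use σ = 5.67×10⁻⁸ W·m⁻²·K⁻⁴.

At equilibrium, absorbed power = emitted power.
Absorbing cross-section = A = 10.60 m²; emitting surface = A = 10.60 m² (ratio 1).
αS·A_cross = εσ·A_surf·T⁴  ⇒  T⁴ = αS/(ε·1σ).
T⁴ = 0.100·621/(0.53·1·5.67×10⁻⁸) = 2.066×10⁹ K⁴.
T = (2.066×10⁹)^(1/4).

T ≈ 213 K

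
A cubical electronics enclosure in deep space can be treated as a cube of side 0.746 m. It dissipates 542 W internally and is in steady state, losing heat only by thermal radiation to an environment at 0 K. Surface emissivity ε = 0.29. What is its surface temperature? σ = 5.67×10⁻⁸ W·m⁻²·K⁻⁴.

T ≈ 315 K

Steady state: internal power = radiated power, P = εσA T⁴.
Radiating area A = 6L² = 3.339 m².
T⁴ = P/(εσA) = 542/(0.29·5.67×10⁻⁸·3.339) = 9.872×10⁹ K⁴.
T = (9.872×10⁹)^(1/4).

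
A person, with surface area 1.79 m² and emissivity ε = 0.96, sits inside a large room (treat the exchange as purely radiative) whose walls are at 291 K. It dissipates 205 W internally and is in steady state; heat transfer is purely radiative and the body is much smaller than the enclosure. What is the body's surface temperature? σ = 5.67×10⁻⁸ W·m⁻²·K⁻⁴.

For a small grey body in a large enclosure, net radiated power = εσA(T⁴ − T_w⁴).
Steady state: P = εσA(T⁴ − T_w⁴) with A = 1.79 m².
T⁴ = P/(εσA) + T_w⁴ = 205/(0.96·5.67×10⁻⁸·1.790) + (291)⁴
    = 2.104×10⁹ + 7.171×10⁹ = 9.275×10⁹ K⁴.

T ≈ 310 K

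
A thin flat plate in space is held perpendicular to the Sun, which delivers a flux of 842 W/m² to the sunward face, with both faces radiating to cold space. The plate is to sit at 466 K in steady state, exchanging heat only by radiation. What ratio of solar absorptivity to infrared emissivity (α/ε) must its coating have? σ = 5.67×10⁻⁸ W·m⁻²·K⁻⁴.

Balance: αS·A = εσ·2A·T⁴ ⇒ α/ε = 2σT⁴/S.
α/ε = 2·5.67×10⁻⁸·(466)⁴/842 = 2·5.67×10⁻⁸·4.716×10¹⁰/842.

α/ε ≈ 6.35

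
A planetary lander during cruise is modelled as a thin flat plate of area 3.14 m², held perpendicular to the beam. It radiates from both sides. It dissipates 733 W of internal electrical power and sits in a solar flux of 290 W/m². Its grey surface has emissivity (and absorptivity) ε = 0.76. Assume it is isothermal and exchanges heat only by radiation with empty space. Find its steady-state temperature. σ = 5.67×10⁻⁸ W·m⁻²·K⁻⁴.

T ≈ 269 K

At steady state, absorbed solar power + internal power = radiated power.
Absorbed: α·S·A_cross = 0.76·290·3.140 = 692.1 W (cross-section A).
Total input = 692.1 + 733 = 1425 W.
Radiated: εσ·A_surf·T⁴ with A_surf = 2A = 6.280 m².
T⁴ = 1425/(0.76·5.67×10⁻⁸·6.280) = 5.266×10⁹ K⁴.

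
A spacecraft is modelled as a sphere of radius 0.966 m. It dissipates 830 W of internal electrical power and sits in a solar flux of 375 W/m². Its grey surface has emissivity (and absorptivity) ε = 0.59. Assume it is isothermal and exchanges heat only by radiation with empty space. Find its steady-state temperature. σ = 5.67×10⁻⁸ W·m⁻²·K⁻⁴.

T ≈ 248 K

At steady state, absorbed solar power + internal power = radiated power.
Absorbed: α·S·A_cross = 0.59·375·2.932 = 648.6 W (cross-section πr²).
Total input = 648.6 + 830 = 1479 W.
Radiated: εσ·A_surf·T⁴ with A_surf = 4πr² = 11.73 m².
T⁴ = 1479/(0.59·5.67×10⁻⁸·11.73) = 3.769×10⁹ K⁴.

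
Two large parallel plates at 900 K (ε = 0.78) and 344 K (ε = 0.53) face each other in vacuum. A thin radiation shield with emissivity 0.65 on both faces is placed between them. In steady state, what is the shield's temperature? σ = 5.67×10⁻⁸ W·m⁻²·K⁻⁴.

In steady state the net flux on the hot side equals that on the cold side.
σ(T₁⁴−T_s⁴)/D₁ = σ(T_s⁴−T₂⁴)/D₂, with D₁ = 1/ε₁+1/ε_s−1 = 1.821, D₂ = 1/ε_s+1/ε₂−1 = 2.425.
Solve for T_s⁴: T_s⁴ = (D₂·T₁⁴ + D₁·T₂⁴)/(D₁+D₂) = 3.808×10¹¹ K⁴.

T_s ≈ 786 K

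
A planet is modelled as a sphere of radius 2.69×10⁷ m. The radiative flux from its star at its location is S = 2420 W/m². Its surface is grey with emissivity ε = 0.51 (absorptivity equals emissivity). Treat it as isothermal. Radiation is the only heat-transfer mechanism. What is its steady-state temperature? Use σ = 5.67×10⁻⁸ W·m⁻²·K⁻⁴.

At equilibrium, absorbed power = emitted power.
Absorbing cross-section = πr² = 2.273×10¹⁵ m²; emitting surface = 4πr² = 9.093×10¹⁵ m² (ratio 4).
εS·A_cross = εσ·A_surf·T⁴  ⇒  T⁴ = S/(4σ)   (ε cancels).
T⁴ = 2420/(4·5.67×10⁻⁸) = 1.067×10¹⁰ K⁴.
T = (1.067×10¹⁰)^(1/4).

T ≈ 321 K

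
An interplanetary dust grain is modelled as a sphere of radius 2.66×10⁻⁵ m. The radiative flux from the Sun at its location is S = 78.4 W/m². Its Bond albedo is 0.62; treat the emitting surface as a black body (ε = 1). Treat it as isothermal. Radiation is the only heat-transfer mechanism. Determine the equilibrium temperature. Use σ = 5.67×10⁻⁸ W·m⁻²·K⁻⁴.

T ≈ 107 K

At equilibrium, absorbed power = emitted power.
Absorbing cross-section = πr² = 2.223×10⁻⁹ m²; emitting surface = 4πr² = 8.891×10⁻⁹ m² (ratio 4).
(1−a)S·A_cross = εσ·A_surf·T⁴  ⇒  T⁴ = (1−a)S/(4σ).
T⁴ = 0.380·78.4/(4·5.67×10⁻⁸) = 1.314×10⁸ K⁴.
T = (1.314×10⁸)^(1/4).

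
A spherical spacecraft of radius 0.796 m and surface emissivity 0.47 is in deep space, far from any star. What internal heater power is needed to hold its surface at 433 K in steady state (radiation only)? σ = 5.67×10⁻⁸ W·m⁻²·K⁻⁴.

P = εσ·4πr²·T⁴.
4πr² = 7.962 m²; T⁴ = 3.515×10¹⁰ K⁴.
P = 0.47·5.67×10⁻⁸·7.962·3.515×10¹⁰.

P ≈ 7460 W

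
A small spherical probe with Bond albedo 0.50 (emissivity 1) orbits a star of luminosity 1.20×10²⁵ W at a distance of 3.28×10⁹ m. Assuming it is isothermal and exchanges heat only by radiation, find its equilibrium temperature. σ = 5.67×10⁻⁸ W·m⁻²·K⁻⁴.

First find the stellar flux at distance d: S = L/(4πd²) = 1.20×10²⁵/(4π·(3.28×10⁹)²) = 88760 W/m².
For an isothermal sphere, absorbed (1−a)S·πr² = emitted σ·4πr²·T⁴, so T⁴ = (1−a)S/(4σ).
T⁴ = 0.500·88760/(4·5.67×10⁻⁸) = 1.957×10¹¹ K⁴.

T ≈ 665 K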